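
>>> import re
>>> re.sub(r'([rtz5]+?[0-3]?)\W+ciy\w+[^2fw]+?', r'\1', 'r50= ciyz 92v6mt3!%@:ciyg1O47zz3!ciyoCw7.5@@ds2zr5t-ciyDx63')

'r5092v6mt3ciyoCw7.5@@ds2zr5t'

This matches one or more of one of [rtz5] (lazy), then optionally a character in [0-3] (captured); then one or more of a non-word character; then the literal 'ciy', then one or more of a word character, then one or more of any character except [2fw] (lazy).
A non-greedy quantifier consumes as few characters as it can — just enough that the remainder of the pattern still matches from where it stops; whatever follows it matches normally.
Matches: at [0:10] → 'r50= ciyz '; at [15:33] → 't3!%@:ciyg1O47zz3!'; at [47:59] → 'zr5t-ciyDx63'.
Each match is replaced using the text its own group 1 captured.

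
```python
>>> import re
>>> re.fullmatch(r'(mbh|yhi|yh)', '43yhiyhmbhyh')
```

`re.fullmatch` requires the pattern to consume the entire string.
Here the pattern can't cover the whole string, so the call returns None.

None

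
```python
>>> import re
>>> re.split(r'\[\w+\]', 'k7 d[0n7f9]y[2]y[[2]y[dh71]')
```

Matches to split on: at [4:11] → '[0n7f9]'; at [12:15] → '[2]'; at [17:20] → '[2]'; at [21:27] → '[dh71]'.
The string is cut at each match, leaving 5 pieces.

['k7 d', 'y', 'y[', 'y', '']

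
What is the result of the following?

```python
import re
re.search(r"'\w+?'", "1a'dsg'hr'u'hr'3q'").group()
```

"'dsg'"

The match spans [2:7] → "'dsg'".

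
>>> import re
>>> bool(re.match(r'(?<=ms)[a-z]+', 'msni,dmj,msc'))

False

The lookaround is zero-width — it requires the adjacent text to match without consuming it, so the asserted text isn't part of the match.
`re.match` won't scan ahead — the pattern has to work from the very first character.
Here position 0 doesn't satisfy it, so the call returns None, and `bool(None)` is False.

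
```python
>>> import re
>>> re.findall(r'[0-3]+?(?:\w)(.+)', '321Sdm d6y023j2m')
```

One capturing group, so `findall` returns just the captured substring from the one match — 1 in all.

['1Sdm d6y023j2m']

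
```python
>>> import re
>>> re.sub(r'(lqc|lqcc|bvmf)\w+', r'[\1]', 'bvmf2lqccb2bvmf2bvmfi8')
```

'[bvmf]'

Each match is replaced using the text its own group 1 captured.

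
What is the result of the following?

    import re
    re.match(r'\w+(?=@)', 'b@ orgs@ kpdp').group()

'b'

The lookaround is zero-width — it requires the adjacent text to match without consuming it, so the asserted text isn't part of the match.
With `match`, the pattern is implicitly anchored at the beginning.
The match spans [0:1] → 'b'.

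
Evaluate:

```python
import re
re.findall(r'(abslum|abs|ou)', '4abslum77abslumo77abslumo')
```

['abslum', 'abslum', 'abslum']

Alternation tries branches left to right and keeps the first one that lets the overall match succeed at that position.
Walking the string: at [1:7] match 'abslum', group 1 = 'abslum'; at [9:15] match 'abslum', group 1 = 'abslum'; at [18:24] match 'abslum', group 1 = 'abslum'.
Because there's exactly one group, `findall` drops the full match and keeps group 1 from each hit.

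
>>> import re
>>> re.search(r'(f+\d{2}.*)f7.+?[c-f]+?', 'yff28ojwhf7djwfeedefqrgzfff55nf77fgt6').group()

'ff28ojwhf7djwfeedefqrgzfff55nf77f'

The pattern matches one or more of a literal 'f', then exactly 2 of a digit, then zero or more of any character (captured); then the literal 'f7', then one or more of any character (lazy), then one or more of a character in [c-f] (lazy).
`search` walks the string left to right and returns the first match it finds.
The match spans [1:34] → 'ff28ojwhf7djwfeedefqrgzfff55nf77f'.
Captured: group 1 = 'ff28ojwhf7djwfeedefqrgzfff55n'.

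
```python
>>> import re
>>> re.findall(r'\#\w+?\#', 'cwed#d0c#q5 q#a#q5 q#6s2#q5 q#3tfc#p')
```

['#d0c#', '#a#', '#6s2#', '#3tfc#']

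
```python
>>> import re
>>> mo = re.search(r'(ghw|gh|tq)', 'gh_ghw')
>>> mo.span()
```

The match spans [0:2] → 'gh'.

(0, 2)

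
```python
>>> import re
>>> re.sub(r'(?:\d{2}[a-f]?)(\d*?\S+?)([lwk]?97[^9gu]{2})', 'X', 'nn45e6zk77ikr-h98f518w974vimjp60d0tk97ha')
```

'nnXimjpX'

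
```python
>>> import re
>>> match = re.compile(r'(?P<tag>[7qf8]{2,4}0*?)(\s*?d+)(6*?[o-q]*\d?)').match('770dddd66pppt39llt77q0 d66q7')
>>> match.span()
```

`re.match` only tries the pattern at the start of the string.
The match spans [0:8] → '770dddd6'.

(0, 8)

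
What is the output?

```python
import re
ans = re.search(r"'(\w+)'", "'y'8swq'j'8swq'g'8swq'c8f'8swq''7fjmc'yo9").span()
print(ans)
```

(0, 3)

`re.search` tries every starting position until one works.
The match spans [0:3] → "'y'".
Captured: group 1 = 'y'.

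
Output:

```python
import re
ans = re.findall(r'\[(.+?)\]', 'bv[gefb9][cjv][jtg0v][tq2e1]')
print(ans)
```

A `+?`/`*?`/`{m,n}?` starts at its minimum and grows only as far as needed for what follows to match.
Scanning left to right: at [2:9] match '[gefb9]', group 1 = 'gefb9'; at [9:14] match '[cjv]', group 1 = 'cjv'; at [14:21] match '[jtg0v]', group 1 = 'jtg0v'; at [21:28] match '[tq2e1]', group 1 = 'tq2e1'.
`findall` collects group 1 from each match (4 total).

['gefb9', 'cjv', 'jtg0v', 'tq2e1']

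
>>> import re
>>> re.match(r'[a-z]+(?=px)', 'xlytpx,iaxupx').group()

Lookahead/lookbehind check context without consuming it, so the matched span excludes the asserted characters.
`re.match` won't scan ahead — the pattern has to work from the very first character.
The match spans [0:4] → 'xlyt'.

'xlyt'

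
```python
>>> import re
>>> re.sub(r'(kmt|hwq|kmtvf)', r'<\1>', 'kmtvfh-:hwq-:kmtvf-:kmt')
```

Alternation tries branches left to right and keeps the first one that lets the overall match succeed at that position.
The replacement refers to a captured group, so each match is rewritten using its own captured text.

'<kmt>vfh-:<hwq>-:<kmt>vf-:<kmt>'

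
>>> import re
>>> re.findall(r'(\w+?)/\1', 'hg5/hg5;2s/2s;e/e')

`\1` has to match the exact text group 1 already captured.
With a single group, `findall` returns only what that group captured — 3 items.

['hg5', '2s', 'e']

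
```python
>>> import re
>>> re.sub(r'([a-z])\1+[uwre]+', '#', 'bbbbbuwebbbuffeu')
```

'###'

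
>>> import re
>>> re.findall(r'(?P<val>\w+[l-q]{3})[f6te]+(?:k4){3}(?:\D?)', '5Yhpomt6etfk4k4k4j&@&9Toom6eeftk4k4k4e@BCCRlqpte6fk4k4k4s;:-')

The pattern matches one or more of a word character, then exactly 3 of a character in [l-q] (captured as 'val'); then one or more of one of [f6te], then the literal 'k4' repeated 3 times; then optionally a non-digit (non-capturing group).
Scanning left to right: at [0:18] match '5Yhpomt6etfk4k4k4j', group 1 = '5Yhpom'; at [21:38] match '9Toom6eeftk4k4k4e', group 1 = '9Toom'; at [39:57] match 'BCCRlqpte6fk4k4k4s', group 1 = 'BCCRlqp'.
With a single group, `findall` returns only what that group captured — 3 items.

['5Yhpom', '9Toom', 'BCCRlqp']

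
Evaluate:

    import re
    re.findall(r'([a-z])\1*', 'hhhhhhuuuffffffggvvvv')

`\1` is not a pattern — it's the concrete string captured by group 1, re-applied verbatim.
Scanning left to right: at [0:6] match 'hhhhhh', group 1 = 'h'; at [6:9] match 'uuu', group 1 = 'u'; at [9:15] match 'ffffff', group 1 = 'f'; at [15:17] match 'gg', group 1 = 'g'; at [17:21] match 'vvvv', group 1 = 'v'.
One capturing group, so `findall` returns just the captured substring from each match — 5 in all.

['h', 'u', 'f', 'g', 'v']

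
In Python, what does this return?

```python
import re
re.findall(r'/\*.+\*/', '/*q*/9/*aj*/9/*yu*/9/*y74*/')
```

['/*q*/9/*aj*/9/*yu*/9/*y74*/']

Walking the string: at [0:27] → '/*q*/9/*aj*/9/*yu*/9/*y74*/'.
No capturing groups, so `findall` returns the 1 full match string.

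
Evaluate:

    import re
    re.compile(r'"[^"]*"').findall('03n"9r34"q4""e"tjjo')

Since nothing is captured, `findall` lists the 2 matched substrings directly.

['"9r34"', '""']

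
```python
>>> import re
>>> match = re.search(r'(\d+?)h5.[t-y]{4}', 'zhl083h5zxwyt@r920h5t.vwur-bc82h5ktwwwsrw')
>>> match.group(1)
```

'083'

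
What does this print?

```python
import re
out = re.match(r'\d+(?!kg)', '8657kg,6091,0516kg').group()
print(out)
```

865

`re.match` only tries the pattern at the start of the string.
The match spans [0:3] → '865'.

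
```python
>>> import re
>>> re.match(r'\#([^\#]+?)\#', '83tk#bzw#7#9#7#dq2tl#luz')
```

With `match`, the pattern is implicitly anchored at the beginning.
Here position 0 doesn't satisfy it, so the call returns None.

None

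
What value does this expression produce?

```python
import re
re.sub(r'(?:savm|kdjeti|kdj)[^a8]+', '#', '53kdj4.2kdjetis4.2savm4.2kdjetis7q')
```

`sub` substitutes '#' at each match site.

'53#avm4.2#'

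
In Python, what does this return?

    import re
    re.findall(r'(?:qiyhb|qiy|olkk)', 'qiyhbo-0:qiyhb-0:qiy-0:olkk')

['qiyhb', 'qiyhb', 'qiy', 'olkk']

Branches in `(...|...)` are attempted left-to-right; the first branch that allows the whole pattern to succeed is taken.
Matches: at [0:5] → 'qiyhb'; at [9:14] → 'qiyhb'; at [17:20] → 'qiy'; at [23:27] → 'olkk'.
`findall` yields the raw match text (4 of them) because the pattern has no groups.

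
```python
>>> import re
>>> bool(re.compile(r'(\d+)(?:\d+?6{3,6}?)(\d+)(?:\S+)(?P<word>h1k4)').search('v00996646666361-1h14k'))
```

False

This matches one or more of a digit (captured); then one or more of a digit (lazy), then 3 to 6 of the literal '6' (lazy) (non-capturing group); then one or more of a digit (captured); then one or more of a non-whitespace character (non-capturing group); then the literal 'h1', then the literal 'k4' (captured as 'word').
`search` walks the string left to right and returns the first match it finds.
Here the pattern never matches, so the call returns None, and `bool(None)` is False.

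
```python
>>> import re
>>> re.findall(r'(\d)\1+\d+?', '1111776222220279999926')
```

`\1` is not a pattern — it's the concrete string captured by group 1, re-applied verbatim.
Because there's exactly one group, `findall` drops the full match and keeps group 1 from each hit.

['1', '2', '9']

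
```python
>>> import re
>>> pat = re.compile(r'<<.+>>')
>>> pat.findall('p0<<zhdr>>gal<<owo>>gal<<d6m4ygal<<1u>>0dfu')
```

Walking the string: at [2:39] → '<<zhdr>>gal<<owo>>gal<<d6m4ygal<<1u>>'.
Since nothing is captured, `findall` lists the 1 matched substring directly.

['<<zhdr>>gal<<owo>>gal<<d6m4ygal<<1u>>']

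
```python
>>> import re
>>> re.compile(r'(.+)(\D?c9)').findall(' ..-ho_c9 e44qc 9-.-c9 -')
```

[(' ..-ho_c9 e44qc 9-.-', 'c9')]

This matches one or more of any character (captured); then optionally a non-digit, then the literal 'c9' (captured).
Matches: at [0:22] match ' ..-ho_c9 e44qc 9-.-c9', groups = (' ..-ho_c9 e44qc 9-.-', 'c9').
2 groups means the one result is a tuple of 2 captured strings — 1 here.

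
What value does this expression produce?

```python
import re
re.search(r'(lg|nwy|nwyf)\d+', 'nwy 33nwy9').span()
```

Unlike `match`, `search` isn't anchored — it looks for the pattern anywhere in the string.
The match spans [6:10] → 'nwy9'.
Captured: group 1 = 'nwy'.

(6, 10)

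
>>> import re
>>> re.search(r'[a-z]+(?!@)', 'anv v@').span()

(0, 3)

`(?!…)`/`(?<!…)` only lets a position through if the neighbouring text does NOT match; no characters are consumed.
`re.search` scans for the first position where the pattern succeeds.
The match spans [0:3] → 'anv'.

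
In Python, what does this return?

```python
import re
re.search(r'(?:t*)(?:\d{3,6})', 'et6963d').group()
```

't6963'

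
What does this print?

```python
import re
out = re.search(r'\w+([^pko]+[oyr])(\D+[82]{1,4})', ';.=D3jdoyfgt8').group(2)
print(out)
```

yfgt8

The match spans [3:13] → 'D3jdoyfgt8'.
Captured: group 1 = 'do', group 2 = 'yfgt8'.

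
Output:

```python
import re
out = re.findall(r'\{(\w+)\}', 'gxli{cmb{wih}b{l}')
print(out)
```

['wih', 'l']

Scanning left to right: at [8:13] match '{wih}', group 1 = 'wih'; at [14:17] match '{l}', group 1 = 'l'.
With a single group, `findall` returns only what that group captured — 2 items.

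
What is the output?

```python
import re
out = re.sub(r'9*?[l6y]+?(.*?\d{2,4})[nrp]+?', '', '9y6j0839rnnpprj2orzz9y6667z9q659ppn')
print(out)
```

A `+?`/`*?`/`{m,n}?` starts at its minimum and grows only as far as needed for what follows to match.
`sub` substitutes '' at each match site.

nnpprj2orzzpn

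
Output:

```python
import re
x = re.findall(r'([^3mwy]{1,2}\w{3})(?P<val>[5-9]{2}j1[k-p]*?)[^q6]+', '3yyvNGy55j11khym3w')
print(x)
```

[('vNGy', '55j1')]

Pattern: 1 to 2 of any character except [3mwy], then exactly 3 of a word character (captured); then exactly 2 of a character in [5-9], then the literal 'j1', then zero or more of a character in [k-p] (lazy) (captured as 'val'); then one or more of any character except [q6].
Scanning left to right: at [3:18] match 'vNGy55j11khym3w', groups = ('vNGy', '55j1').
Multiple groups make `findall` return tuples — one 2-tuple for the one match.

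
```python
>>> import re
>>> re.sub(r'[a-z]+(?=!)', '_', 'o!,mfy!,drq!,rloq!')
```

'_!,_!,_!,_!'

Lookahead/lookbehind check context without consuming it, so the matched span excludes the asserted characters.
Matches: at [0:1] → 'o'; at [3:6] → 'mfy'; at [8:11] → 'drq'; at [13:17] → 'rloq'.
Each match is replaced by '_'.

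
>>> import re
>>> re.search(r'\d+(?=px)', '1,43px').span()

(2, 4)

Because the assertion is zero-width, the text it checks is not consumed and won't appear in the result.
`re.search` scans for the first position where the pattern succeeds.
The match spans [2:4] → '43'.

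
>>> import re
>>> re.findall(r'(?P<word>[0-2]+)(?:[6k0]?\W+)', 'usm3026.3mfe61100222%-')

['02', '1100222']

The pattern matches one or more of a character in [0-2] (captured as 'word'); then optionally one of [6k0], then one or more of a non-word character (non-capturing group).
Walking the string: at [4:8] match '026.', group 1 = '02'; at [13:22] match '1100222%-', group 1 = '1100222'.
With a single group, `findall` returns only what that group captured — 2 items.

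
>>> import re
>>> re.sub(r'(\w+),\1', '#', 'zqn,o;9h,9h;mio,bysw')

After group 1 captures some text, `\1` only succeeds where that same text appears again.
Every occurrence is swapped for '#'.

'zqn,o;#;mio,bysw'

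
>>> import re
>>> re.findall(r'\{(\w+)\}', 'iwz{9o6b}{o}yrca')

['9o6b', 'o']

Scanning left to right: at [3:9] match '{9o6b}', group 1 = '9o6b'; at [9:12] match '{o}', group 1 = 'o'.
One capturing group, so `findall` returns just the captured substring from each match — 2 in all.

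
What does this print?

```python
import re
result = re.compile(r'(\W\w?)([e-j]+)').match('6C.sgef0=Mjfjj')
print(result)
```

This matches a non-word character, then optionally a word character (captured); then one or more of a character in [e-j] (captured).
With `match`, the pattern is implicitly anchored at the beginning.
Here the pattern fails at index 0, so the call returns None.

None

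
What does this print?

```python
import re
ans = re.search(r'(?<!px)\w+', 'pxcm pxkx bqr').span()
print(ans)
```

Because the assertion is negative and zero-width, positions next to the forbidden text are skipped.
`re.search` scans for the first position where the pattern succeeds.
The match spans [0:4] → 'pxcm'.

(0, 4)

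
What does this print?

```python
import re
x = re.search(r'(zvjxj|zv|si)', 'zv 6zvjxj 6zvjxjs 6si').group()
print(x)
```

`search` walks the string left to right and returns the first match it finds.
The match spans [0:2] → 'zv'.
Captured: group 1 = 'zv'.

zv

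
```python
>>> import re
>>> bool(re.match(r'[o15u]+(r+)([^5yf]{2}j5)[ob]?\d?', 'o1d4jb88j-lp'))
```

False

Pattern: one or more of one of [o15u]; then one or more of a literal 'r' (captured); then exactly 2 of any character except [5yf], then the literal 'j5' (captured); then optionally one of [ob], then optionally a digit.
With `match`, the pattern is implicitly anchored at the beginning.
Here the string doesn't start with a match, so the call returns None, and `bool(None)` is False.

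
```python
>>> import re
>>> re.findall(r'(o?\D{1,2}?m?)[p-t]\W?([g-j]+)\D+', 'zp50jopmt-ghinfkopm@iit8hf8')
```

The pattern matches optionally the literal 'o', then 1 to 2 of a non-digit (lazy), then optionally the literal 'm' (captured); then a character in [p-t], then optionally a non-word character; then one or more of a character in [g-j] (captured); then one or more of a non-digit.
Scanning left to right: at [5:23] match 'opmt-ghinfkopm@iit', groups = ('opm', 'ghi').
`findall` packs the 2 group values into a tuple for every match.

[('opm', 'ghi')]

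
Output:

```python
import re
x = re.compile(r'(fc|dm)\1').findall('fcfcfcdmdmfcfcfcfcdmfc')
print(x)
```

['fc', 'dm', 'fc', 'fc']

The backreference `\1` re-matches whatever the first group consumed, character for character.
Matches: at [0:4] match 'fcfc', group 1 = 'fc'; at [6:10] match 'dmdm', group 1 = 'dm'; at [10:14] match 'fcfc', group 1 = 'fc'; at [14:18] match 'fcfc', group 1 = 'fc'.
With a single group, `findall` returns only what that group captured — 4 items.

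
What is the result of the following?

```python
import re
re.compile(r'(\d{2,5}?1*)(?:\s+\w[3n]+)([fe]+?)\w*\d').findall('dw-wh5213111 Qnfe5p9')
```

[('5213111', 'f')]

A non-greedy quantifier consumes as few characters as it can — just enough that the remainder of the pattern still matches from where it stops; whatever follows it matches normally.
2 groups means the one result is a tuple of 2 captured strings — 1 here.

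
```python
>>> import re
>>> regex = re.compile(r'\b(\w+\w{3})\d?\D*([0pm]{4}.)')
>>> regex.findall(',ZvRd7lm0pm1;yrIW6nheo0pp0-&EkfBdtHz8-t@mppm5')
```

The pattern matches a word boundary (`\b`, zero-width); then one or more of a word character, then exactly 3 of a word character (captured); then optionally a digit, then zero or more of a non-digit; then exactly 4 of one of [0pm], then any character (captured).
Matches: at [1:12] match 'ZvRd7lm0pm1', groups = ('ZvRd7l', 'm0pm1'); at [13:27] match 'yrIW6nheo0pp0-', groups = ('yrIW6nheo', '0pp0-'); at [28:45] match 'EkfBdtHz8-t@mppm5', groups = ('EkfBdtHz8', 'mppm5').
2 groups means each result is a tuple of 2 captured strings — 3 here.

[('ZvRd7l', 'm0pm1'), ('yrIW6nheo', '0pp0-'), ('EkfBdtHz8', 'mppm5')]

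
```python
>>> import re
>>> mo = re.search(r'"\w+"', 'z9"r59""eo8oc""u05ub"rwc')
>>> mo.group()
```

The match spans [2:7] → '"r59"'.

'"r59"'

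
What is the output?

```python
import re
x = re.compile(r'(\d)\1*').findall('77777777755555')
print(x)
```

['7', '5']

A backreference is literal: `\1` must see the identical characters the first group matched.
Because there's exactly one group, `findall` drops the full match and keeps group 1 from each hit.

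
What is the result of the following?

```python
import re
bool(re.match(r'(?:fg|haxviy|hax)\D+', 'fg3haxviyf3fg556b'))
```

`re.match` won't scan ahead — the pattern has to work from the very first character.
Here the string doesn't start with a match, so the call returns None, and `bool(None)` is False.

False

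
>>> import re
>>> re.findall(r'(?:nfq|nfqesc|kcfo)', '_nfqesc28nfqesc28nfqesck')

Branches in `(...|...)` are attempted left-to-right; the first branch that allows the whole pattern to succeed is taken.
`findall` yields the raw match text (3 of them) because the pattern has no groups.

['nfq', 'nfq', 'nfq']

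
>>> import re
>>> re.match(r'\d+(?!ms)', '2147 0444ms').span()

With `match`, the pattern is implicitly anchored at the beginning.
The match spans [0:4] → '2147'.

(0, 4)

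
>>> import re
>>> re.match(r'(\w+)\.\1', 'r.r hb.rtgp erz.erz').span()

(0, 3)

`\1` has to match the exact text group 1 already captured.
`re.match` won't scan ahead — the pattern has to work from the very first character.
The match spans [0:3] → 'r.r'.
Captured: group 1 = 'r'.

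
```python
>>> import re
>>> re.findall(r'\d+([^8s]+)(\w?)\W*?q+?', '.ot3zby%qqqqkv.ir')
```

This matches one or more of a digit; then one or more of any character except [8s] (captured); then optionally a word character (captured); then zero or more of a non-word character (lazy), then one or more of a literal 'q' (lazy).
Scanning left to right: at [3:12] match '3zby%qqqq', groups = ('zby%qqq', '').
`findall` packs the 2 group values into a tuple for every match.

[('zby%qqq', '')]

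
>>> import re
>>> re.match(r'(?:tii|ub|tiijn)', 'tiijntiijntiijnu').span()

With `match`, the pattern is implicitly anchored at the beginning.
The match spans [0:3] → 'tii'.

(0, 3)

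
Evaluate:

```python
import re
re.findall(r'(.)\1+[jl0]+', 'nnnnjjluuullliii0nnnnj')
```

`\1` has to match the exact text group 1 already captured.
One capturing group, so `findall` returns just the captured substring from each match — 4 in all.

['n', 'u', 'i', 'n']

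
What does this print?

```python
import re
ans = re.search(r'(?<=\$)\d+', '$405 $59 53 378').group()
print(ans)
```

405

The `(?=…)`/`(?<=…)` assertion just peeks at neighbouring text; it doesn't advance the match position.
`re.search` scans for the first position where the pattern succeeds.
The match spans [1:4] → '405'.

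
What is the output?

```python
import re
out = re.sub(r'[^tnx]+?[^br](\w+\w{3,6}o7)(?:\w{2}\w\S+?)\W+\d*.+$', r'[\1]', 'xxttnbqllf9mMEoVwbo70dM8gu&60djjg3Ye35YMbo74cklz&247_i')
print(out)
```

This matches one or more of any character except [tnx] (lazy), then any character except [br]; then one or more of a word character, then 3 to 6 of a word character, then the literal 'o7' (captured); then exactly 2 of a word character, then a word character, then one or more of a non-whitespace character (lazy) (non-capturing group); then one or more of a non-word character, then zero or more of a digit; then one or more of any character; then anchored at the end.
A non-greedy quantifier consumes as few characters as it can — just enough that the remainder of the pattern still matches from where it stops; whatever follows it matches normally.
Matches: at [5:54] → 'bqllf9mMEoVwbo70dM8gu&60djjg3Ye35YMbo74cklz&247_i'.
`\1` in the replacement pulls in group 1's text for each match.

xxttn[llf9mMEoVwbo7]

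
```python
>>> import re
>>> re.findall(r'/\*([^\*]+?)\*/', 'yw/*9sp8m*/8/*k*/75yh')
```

With a single group, `findall` returns only what that group captured — 2 items.

['9sp8m', 'k']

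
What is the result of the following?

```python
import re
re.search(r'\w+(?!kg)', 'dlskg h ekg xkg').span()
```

(0, 5)

The negative lookaround is zero-width — it rules out positions where the adjacent text would match, without consuming anything.
The match spans [0:5] → 'dlskg'.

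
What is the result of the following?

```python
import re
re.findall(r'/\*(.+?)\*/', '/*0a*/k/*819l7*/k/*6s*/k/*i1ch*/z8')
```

Matches: at [0:6] match '/*0a*/', group 1 = '0a'; at [7:16] match '/*819l7*/', group 1 = '819l7'; at [17:23] match '/*6s*/', group 1 = '6s'; at [24:32] match '/*i1ch*/', group 1 = 'i1ch'.
Because there's exactly one group, `findall` drops the full match and keeps group 1 from each hit.

['0a', '819l7', '6s', 'i1ch']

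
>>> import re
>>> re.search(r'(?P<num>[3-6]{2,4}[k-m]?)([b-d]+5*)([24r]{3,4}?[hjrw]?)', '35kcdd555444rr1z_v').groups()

The pattern matches 2 to 4 of a character in [3-6], then optionally a character in [k-m] (captured as 'num'); then one or more of a character in [b-d], then zero or more of the literal '5' (captured); then 3 to 4 of one of [24r] (lazy), then optionally one of [hjrw] (captured).
A non-greedy quantifier consumes as few characters as it can — just enough that the remainder of the pattern still matches from where it stops; whatever follows it matches normally.
`re.search` scans for the first position where the pattern succeeds.
The match spans [0:13] → '35kcdd555444r'.
Captured: group 1 = '35k', group 2 = 'cdd555', group 3 = '444r'.

('35k', 'cdd555', '444r')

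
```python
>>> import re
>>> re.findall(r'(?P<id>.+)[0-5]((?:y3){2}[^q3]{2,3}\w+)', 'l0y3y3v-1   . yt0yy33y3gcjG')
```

This matches one or more of any character (captured as 'id'); then a character in [0-5]; then the literal 'y3' repeated 2 times, then 2 to 3 of any character except [q3], then one or more of a word character (captured).
With 2 capturing groups, `findall` returns a 2-tuple per match.

[('l', 'y3y3v-1')]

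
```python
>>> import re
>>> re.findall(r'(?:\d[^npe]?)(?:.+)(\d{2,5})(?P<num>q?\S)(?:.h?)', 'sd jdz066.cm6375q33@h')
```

[('33', '@')]

Pattern: a digit, then optionally any character except [npe] (non-capturing group); then one or more of any character (non-capturing group); then 2 to 5 of a digit (captured); then optionally a literal 'q', then a non-whitespace character (captured as 'num'); then any character, then optionally the literal 'h' (non-capturing group).
Walking the string: at [6:21] match '066.cm6375q33@h', groups = ('33', '@').
With 2 capturing groups, `findall` returns a 2-tuple per match.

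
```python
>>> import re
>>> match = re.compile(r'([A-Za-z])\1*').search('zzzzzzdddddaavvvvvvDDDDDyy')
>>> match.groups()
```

('z',)

The match spans [0:6] → 'zzzzzz'.
Captured: group 1 = 'z'.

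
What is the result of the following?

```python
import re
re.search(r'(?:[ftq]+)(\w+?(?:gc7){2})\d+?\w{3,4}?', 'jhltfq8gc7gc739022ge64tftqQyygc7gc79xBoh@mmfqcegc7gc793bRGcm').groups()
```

('8gc7gc7',)

Pattern: one or more of one of [ftq] (non-capturing group); then one or more of a word character (lazy), then the literal 'gc7' repeated 2 times (captured); then one or more of a digit (lazy), then 3 to 4 of a word character (lazy).
Because the quantifier is non-greedy, it stops expanding at the earliest point where the rest of the pattern can succeed.
Unlike `match`, `search` isn't anchored — it looks for the pattern anywhere in the string.
The match spans [3:17] → 'tfq8gc7gc73902'.
Captured: group 1 = '8gc7gc7'.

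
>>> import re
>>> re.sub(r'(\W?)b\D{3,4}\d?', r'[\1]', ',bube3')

The replacement refers to a captured group, so each match is rewritten using its own captured text.

'[,]'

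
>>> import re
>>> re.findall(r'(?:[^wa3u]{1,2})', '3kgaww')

['kg']

The pattern matches 1 to 2 of any character except [wa3u] (non-capturing group).
`findall` yields the raw match text (1 of them) because the pattern has no groups.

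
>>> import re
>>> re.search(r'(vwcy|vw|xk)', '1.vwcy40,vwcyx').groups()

Alternation tries branches left to right and keeps the first one that lets the overall match succeed at that position.
`search` walks the string left to right and returns the first match it finds.
The match spans [2:6] → 'vwcy'.
Captured: group 1 = 'vwcy'.

('vwcy',)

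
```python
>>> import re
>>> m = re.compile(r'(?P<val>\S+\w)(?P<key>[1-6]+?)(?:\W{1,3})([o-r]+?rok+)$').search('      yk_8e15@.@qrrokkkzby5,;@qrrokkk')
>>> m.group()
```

Pattern: one or more of a non-whitespace character, then a word character (captured as 'val'); then one or more of a character in [1-6] (lazy) (captured as 'key'); then 1 to 3 of a non-word character (non-capturing group); then one or more of a character in [o-r] (lazy), then the literal 'ro', then one or more of the literal 'k' (captured); then anchored at the end.
The match spans [6:37] → 'yk_8e15@.@qrrokkkzby5,;@qrrokkk'.

'yk_8e15@.@qrrokkkzby5,;@qrrokkk'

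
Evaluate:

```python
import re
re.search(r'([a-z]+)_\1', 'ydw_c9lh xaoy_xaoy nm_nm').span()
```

(9, 18)

The backreference `\1` re-matches whatever the first group consumed, character for character.
Unlike `match`, `search` isn't anchored — it looks for the pattern anywhere in the string.
The match spans [9:18] → 'xaoy_xaoy'.
Captured: group 1 = 'xaoy'.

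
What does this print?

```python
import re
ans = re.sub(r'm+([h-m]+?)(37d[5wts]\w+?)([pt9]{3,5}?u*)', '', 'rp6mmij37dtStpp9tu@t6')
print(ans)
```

rp69tu@t6

A non-greedy quantifier consumes as few characters as it can — just enough that the remainder of the pattern still matches from where it stops; whatever follows it matches normally.
Every occurrence is swapped for ''.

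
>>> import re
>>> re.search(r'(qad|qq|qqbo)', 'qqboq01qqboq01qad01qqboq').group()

'qq'

The regex engine tests alternatives in the order written; an earlier branch that matches wins even if a later one would match more.
`re.search` tries every starting position until one works.
The match spans [0:2] → 'qq'.
Captured: group 1 = 'qq'.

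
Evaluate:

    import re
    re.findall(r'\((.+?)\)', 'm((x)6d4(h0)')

['(x', 'h0']

Walking the string: at [1:5] match '((x)', group 1 = '(x'; at [8:12] match '(h0)', group 1 = 'h0'.
`findall` collects group 1 from each match (2 total).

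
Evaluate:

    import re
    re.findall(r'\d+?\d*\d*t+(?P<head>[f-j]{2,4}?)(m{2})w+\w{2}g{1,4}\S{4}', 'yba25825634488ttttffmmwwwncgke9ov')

[('ff', 'mm')]

Pattern: one or more of a digit (lazy), then zero or more of a digit; then zero or more of a digit, then one or more of the literal 't'; then 2 to 4 of a character in [f-j] (lazy) (captured as 'head'); then exactly 2 of a literal 'm' (captured); then one or more of a literal 'w'; then exactly 2 of a word character, then 1 to 4 of the literal 'g', then exactly 4 of a non-whitespace character.
Multiple groups make `findall` return tuples — one 2-tuple for the one match.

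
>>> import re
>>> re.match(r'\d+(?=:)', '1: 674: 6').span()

(0, 1)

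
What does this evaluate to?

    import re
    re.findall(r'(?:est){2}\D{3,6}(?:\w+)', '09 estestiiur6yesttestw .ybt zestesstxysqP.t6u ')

['estestiiur6yesttestw']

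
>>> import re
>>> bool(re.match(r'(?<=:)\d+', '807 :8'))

The positive lookaround only admits positions where the adjacent text matches; those characters stay outside the span.
With `match`, the pattern is implicitly anchored at the beginning.
Here the pattern fails at index 0, so the call returns None, and `bool(None)` is False.

False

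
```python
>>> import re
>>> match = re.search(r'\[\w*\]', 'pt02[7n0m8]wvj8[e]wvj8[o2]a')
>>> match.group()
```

'[7n0m8]'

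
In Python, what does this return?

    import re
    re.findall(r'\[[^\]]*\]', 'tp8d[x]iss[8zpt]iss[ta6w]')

Walking the string: at [4:7] → '[x]'; at [10:16] → '[8zpt]'; at [19:25] → '[ta6w]'.
Since nothing is captured, `findall` lists the 3 matched substrings directly.

['[x]', '[8zpt]', '[ta6w]']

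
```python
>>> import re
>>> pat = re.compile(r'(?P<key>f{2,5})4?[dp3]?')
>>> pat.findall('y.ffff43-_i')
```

['ffff']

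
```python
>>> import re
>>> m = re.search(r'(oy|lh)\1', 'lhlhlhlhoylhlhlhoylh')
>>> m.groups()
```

`\1` has to match the exact text group 1 already captured.
Unlike `match`, `search` isn't anchored — it looks for the pattern anywhere in the string.
The match spans [0:4] → 'lhlh'.
Captured: group 1 = 'lh'.

('lh',)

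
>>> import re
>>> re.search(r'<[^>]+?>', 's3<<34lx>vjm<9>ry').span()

(2, 9)

The match spans [2:9] → '<<34lx>'.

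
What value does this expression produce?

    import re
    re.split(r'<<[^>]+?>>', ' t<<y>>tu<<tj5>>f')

Matches to split on: at [2:7] → '<<y>>'; at [9:16] → '<<tj5>>'.
The string is cut at each match, leaving 3 pieces.

[' t', 'tu', 'f']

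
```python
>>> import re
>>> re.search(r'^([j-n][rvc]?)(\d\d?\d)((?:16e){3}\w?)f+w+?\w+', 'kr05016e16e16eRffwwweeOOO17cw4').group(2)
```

'050'

The match spans [0:30] → 'kr05016e16e16eRffwwweeOOO17cw4'.
Captured: group 1 = 'kr', group 2 = '050', group 3 = '16e16e16eR'.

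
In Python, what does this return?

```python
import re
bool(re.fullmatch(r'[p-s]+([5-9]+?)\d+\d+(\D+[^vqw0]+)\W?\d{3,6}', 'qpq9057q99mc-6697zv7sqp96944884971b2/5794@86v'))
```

False

This matches one or more of a character in [p-s]; then one or more of a character in [5-9] (lazy) (captured); then one or more of a digit, then one or more of a digit; then one or more of a non-digit, then one or more of any character except [vqw0] (captured); then optionally a non-word character, then 3 to 6 of a digit.
For `fullmatch`, every character of the input must be accounted for by the pattern.
Here the pattern can't cover the whole string, so the call returns None, and `bool(None)` is False.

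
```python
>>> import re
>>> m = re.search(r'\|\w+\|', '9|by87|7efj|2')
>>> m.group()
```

The match spans [1:7] → '|by87|'.

'|by87|'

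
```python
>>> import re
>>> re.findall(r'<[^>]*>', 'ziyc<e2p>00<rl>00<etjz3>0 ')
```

Walking the string: at [4:9] → '<e2p>'; at [11:15] → '<rl>'; at [17:24] → '<etjz3>'.
`findall` yields the raw match text (3 of them) because the pattern has no groups.

['<e2p>', '<rl>', '<etjz3>']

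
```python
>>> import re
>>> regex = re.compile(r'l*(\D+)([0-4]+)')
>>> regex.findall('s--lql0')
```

[('s--lql', '0')]

The pattern matches zero or more of a literal 'l'; then one or more of a non-digit (captured); then one or more of a character in [0-4] (captured).
Matches: at [0:7] match 's--lql0', groups = ('s--lql', '0').
Multiple groups make `findall` return tuples — one 2-tuple for the one match.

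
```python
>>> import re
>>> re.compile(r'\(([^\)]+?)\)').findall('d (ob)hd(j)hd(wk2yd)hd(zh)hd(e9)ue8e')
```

['ob', 'j', 'wk2yd', 'zh', 'e9']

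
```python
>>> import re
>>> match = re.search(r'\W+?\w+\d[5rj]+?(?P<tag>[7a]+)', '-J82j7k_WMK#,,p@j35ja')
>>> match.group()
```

This matches one or more of a non-word character (lazy), then one or more of a word character; then a digit; then one or more of one of [5rj] (lazy); then one or more of one of [7a] (captured as 'tag').
Unlike `match`, `search` isn't anchored — it looks for the pattern anywhere in the string.
The match spans [0:6] → '-J82j7'.
Captured: group 1 = '7'.

'-J82j7'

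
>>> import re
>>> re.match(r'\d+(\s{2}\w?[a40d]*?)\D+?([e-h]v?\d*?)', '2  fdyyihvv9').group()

With `match`, the pattern is implicitly anchored at the beginning.
The match spans [0:10] → '2  fdyyihv'.

'2  fdyyihv'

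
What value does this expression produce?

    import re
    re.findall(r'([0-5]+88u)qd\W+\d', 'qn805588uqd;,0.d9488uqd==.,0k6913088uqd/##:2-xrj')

['05588u', '488u', '13088u']

The pattern matches one or more of a character in [0-5], then the literal '88u' (captured); then the literal 'qd', then one or more of a non-word character; then a digit.
Scanning left to right: at [3:14] match '05588uqd;,0', group 1 = '05588u'; at [17:28] match '488uqd==.,0', group 1 = '488u'; at [31:44] match '13088uqd/##:2', group 1 = '13088u'.
`findall` collects group 1 from each match (3 total).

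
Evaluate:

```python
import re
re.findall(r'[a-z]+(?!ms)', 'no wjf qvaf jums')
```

['no', 'wjf', 'qvaf', 'jums']

Because the assertion is negative and zero-width, positions next to the forbidden text are skipped.
Since nothing is captured, `findall` lists the 4 matched substrings directly.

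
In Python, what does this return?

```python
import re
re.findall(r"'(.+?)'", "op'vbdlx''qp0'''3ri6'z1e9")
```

['vbdlx', 'qp0', "'3ri6"]

A non-greedy quantifier consumes as few characters as it can — just enough that the remainder of the pattern still matches from where it stops; whatever follows it matches normally.
Matches: at [2:9] match "'vbdlx'", group 1 = 'vbdlx'; at [9:14] match "'qp0'", group 1 = 'qp0'; at [14:21] match "''3ri6'", group 1 = "'3ri6".
With a single group, `findall` returns only what that group captured — 3 items.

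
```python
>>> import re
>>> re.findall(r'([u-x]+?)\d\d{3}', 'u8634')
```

['u']

This matches one or more of a character in [u-x] (lazy) (captured); then a digit, then exactly 3 of a digit.
Walking the string: at [0:5] match 'u8634', group 1 = 'u'.
One capturing group, so `findall` returns just the captured substring from the one match — 1 in all.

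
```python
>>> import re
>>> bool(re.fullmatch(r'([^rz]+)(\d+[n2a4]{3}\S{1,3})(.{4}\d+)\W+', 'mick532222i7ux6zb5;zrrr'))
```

False

For `fullmatch`, every character of the input must be accounted for by the pattern.
Here there's no way to consume every character, so the call returns None, and `bool(None)` is False.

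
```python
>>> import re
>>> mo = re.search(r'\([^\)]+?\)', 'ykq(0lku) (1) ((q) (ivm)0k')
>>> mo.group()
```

'(0lku)'

`re.search` scans for the first position where the pattern succeeds.
The match spans [3:9] → '(0lku)'.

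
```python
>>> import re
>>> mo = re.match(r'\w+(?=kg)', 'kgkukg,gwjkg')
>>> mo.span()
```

(0, 4)

`re.match` won't scan ahead — the pattern has to work from the very first character.
The match spans [0:4] → 'kgku'.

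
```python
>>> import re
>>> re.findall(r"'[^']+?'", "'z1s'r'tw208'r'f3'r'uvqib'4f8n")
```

["'z1s'", "'tw208'", "'f3'", "'uvqib'"]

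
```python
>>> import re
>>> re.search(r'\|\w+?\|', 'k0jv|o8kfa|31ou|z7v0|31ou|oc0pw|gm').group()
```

`search` walks the string left to right and returns the first match it finds.
The match spans [4:11] → '|o8kfa|'.

'|o8kfa|'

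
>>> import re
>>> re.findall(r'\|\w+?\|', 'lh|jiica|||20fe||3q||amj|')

['|jiica|', '|20fe|', '|3q|', '|amj|']

Scanning left to right: at [2:9] → '|jiica|'; at [10:16] → '|20fe|'; at [16:20] → '|3q|'; at [20:25] → '|amj|'.
Since nothing is captured, `findall` lists the 4 matched substrings directly.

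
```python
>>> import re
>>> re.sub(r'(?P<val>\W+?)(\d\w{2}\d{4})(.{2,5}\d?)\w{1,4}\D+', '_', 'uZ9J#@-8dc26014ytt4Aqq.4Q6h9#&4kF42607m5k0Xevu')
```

'uZ9J_4Q6h9_'

This matches one or more of a non-word character (lazy) (captured as 'val'); then a digit, then exactly 2 of a word character, then exactly 4 of a digit (captured); then 2 to 5 of any character, then optionally a digit (captured); then 1 to 4 of a word character, then one or more of a non-digit.
Matches: at [4:23] → '#@-8dc26014ytt4Aqq.'; at [28:46] → '#&4kF42607m5k0Xevu'.
Each match is replaced by '_'.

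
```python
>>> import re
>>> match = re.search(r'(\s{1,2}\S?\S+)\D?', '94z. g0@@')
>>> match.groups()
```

The pattern matches 1 to 2 of whitespace, then optionally a non-whitespace character, then one or more of a non-whitespace character (captured); then optionally a non-digit.
Unlike `match`, `search` isn't anchored — it looks for the pattern anywhere in the string.
The match spans [4:9] → ' g0@@'.
Captured: group 1 = ' g0@@'.

(' g0@@',)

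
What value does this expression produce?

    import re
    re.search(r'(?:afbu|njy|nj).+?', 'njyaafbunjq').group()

Alternation tries branches left to right and keeps the first one that lets the overall match succeed at that position.
Unlike `match`, `search` isn't anchored — it looks for the pattern anywhere in the string.
The match spans [0:4] → 'njya'.

'njya'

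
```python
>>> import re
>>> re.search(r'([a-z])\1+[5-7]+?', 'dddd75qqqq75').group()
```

'dddd7'

The backreference `\1` re-matches whatever the first group consumed, character for character.
Unlike `match`, `search` isn't anchored — it looks for the pattern anywhere in the string.
The match spans [0:5] → 'dddd7'.
Captured: group 1 = 'd'.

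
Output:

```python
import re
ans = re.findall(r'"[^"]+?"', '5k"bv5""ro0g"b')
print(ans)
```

['"bv5"', '"ro0g"']

No capturing groups, so `findall` returns the 2 full match strings.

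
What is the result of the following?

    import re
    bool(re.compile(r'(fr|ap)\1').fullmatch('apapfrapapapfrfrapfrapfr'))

The backreference `\1` re-matches whatever the first group consumed, character for character.
`re.fullmatch` is like wrapping the pattern in `^…$` (in single-line mode).
Here the pattern can't cover the whole string, so the call returns None, and `bool(None)` is False.

False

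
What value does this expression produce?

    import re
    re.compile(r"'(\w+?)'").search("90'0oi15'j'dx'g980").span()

(2, 9)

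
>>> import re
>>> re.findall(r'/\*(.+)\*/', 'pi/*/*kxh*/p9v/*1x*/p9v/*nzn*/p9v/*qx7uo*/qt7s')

`findall` collects group 1 from the one match (1 total).

['/*kxh*/p9v/*1x*/p9v/*nzn*/p9v/*qx7uo']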